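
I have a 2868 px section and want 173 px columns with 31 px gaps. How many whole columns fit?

14 columns

k columns need k·173 + (k−1)·31 = k·204 − 31.
k·204 − 31 ≤ 2868 → k ≤ 2899 / 204 ≈ 14.21, so k = 14.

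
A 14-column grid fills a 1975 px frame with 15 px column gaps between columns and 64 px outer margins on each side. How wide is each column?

Subtract both margins: 1975 − 2·64 = 1847 px.
Subtracting 13 column gaps of 15 leaves 1652 for 14 columns, so c = 118 px.

118 px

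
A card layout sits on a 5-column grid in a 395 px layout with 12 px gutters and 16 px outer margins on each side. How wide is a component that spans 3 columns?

213 px

Inside the margins: 395 − 32 = 363 px.
5c + 4·12 = 363 → 5c = 315 → c = 63 px.
3-column span = 3·63 + 2·12 = 213 px.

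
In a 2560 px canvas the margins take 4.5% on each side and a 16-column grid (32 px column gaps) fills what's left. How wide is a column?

115.6 px

2560 × (1 − 2·4.5%) = 2560 × 91% = 2329.6 px for the columns.
16 columns + 15 column gaps: 16c + 15·32 = 2329.6.
16c = 2329.6 − 480 = 1849.6, so c = 115.6 px.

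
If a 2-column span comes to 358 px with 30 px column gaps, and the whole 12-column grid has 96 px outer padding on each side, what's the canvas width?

358 − 1·30 = 328; ÷2 gives c = 164 px.
Total width: 2·96 + 12·164 + 11·30 = 2490 px.

2490 px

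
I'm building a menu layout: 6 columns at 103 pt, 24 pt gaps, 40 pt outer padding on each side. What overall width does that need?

Adding margins, columns and gutters: 80 + 618 + 120 = 818 pt.

818 pt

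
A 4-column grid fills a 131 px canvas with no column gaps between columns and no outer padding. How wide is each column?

With no column gaps, each column is 131/4 = 32.75 px.

32.75 px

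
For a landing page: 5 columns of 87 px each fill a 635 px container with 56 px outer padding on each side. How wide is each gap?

Inside the margins: 635 − 112 = 523 px.
5·87 + 4g = 523 → 4g = 88 → g = 22 px.

22 px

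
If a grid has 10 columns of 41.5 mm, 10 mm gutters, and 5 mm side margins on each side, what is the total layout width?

515 mm

Adding margins, columns and gutters: 10 + 415 + 90 = 515 mm.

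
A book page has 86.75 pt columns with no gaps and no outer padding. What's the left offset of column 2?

Before column 2: 1 column + 1 gap.
Offset = 1·(86.75 + 0) = 1·86.75 = 86.75 pt.

86.75 pt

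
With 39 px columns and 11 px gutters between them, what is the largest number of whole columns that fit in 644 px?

13 columns

13 columns: 13·39 + 12·11 = 639 px ≤ 644.
14 columns: 689 px > 644. So 13.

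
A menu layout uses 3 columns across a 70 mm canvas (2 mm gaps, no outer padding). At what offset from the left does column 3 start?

48 mm

70 − 2·2 = 66; ÷3 gives c = 22 mm.
Each column+gutter stride is 24 mm; with no margin, 2 of them is 48 mm.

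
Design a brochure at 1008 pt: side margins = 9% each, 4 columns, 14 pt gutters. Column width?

Margins: 9% × 1008 = 90.72 pt each, so content = 1008 − 181.44 = 826.56 pt.
826.56 − 3·14 = 784.56; ÷4 gives c = 196.14 pt.

196.14 pt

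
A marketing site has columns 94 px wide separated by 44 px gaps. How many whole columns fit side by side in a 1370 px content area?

Each extra column adds 94 + 44 = 138 px.
(1370 + 44) / 138 = 10.25, so 10 columns fit.

10 columns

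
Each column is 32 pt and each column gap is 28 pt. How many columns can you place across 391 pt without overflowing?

6 columns

6 columns: 6·32 + 5·28 = 332 pt ≤ 391.
7 columns: 392 pt > 391. So 6.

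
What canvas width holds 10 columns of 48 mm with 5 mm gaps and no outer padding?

Summing: 480 + 45 = 525 mm.

525 mm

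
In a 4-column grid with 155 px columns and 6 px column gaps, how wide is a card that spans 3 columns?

3-column span = 3·155 + 2·6 = 477 px.

477 px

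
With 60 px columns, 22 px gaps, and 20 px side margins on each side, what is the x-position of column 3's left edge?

184 px

Each column+gutter stride is 82 px; 2 of them past the 20 px margin is 20 + 164 = 184 px.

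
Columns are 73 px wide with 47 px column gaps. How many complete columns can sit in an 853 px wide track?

7 columns

k columns need k·73 + (k−1)·47 = k·120 − 47.
k·120 − 47 ≤ 853 → k ≤ 900 / 120 ≈ 7.50, so k = 7.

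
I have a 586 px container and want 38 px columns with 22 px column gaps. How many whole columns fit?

Each extra column adds 38 + 22 = 60 px.
(586 + 22) / 60 = 10.13, so 10 columns fit.

10 columns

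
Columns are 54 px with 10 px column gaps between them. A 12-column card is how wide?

758 px

12-column span = 12·54 + 11·10 = 758 px.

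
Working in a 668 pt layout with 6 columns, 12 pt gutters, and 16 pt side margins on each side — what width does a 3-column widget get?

Content width = 668 − 2·16 = 636 pt.
Subtracting 5 gutters of 12 leaves 576 for 6 columns, so c = 96 pt.
Span of 3: 3·96 + 2·12 = 288 + 24 = 312 pt.

312 pt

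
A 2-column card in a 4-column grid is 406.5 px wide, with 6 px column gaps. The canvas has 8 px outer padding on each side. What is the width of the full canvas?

2c + 1·6 = 406.5 → 2c = 400.5 → c = 200.25 px.
Canvas = 2·8 + 4·200.25 + 3·6 = 16 + 801 + 18 = 835 px.

835 px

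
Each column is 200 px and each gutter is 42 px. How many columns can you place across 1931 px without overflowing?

8 columns

8 columns: 8·200 + 7·42 = 1894 px ≤ 1931.
9 columns: 2136 px > 1931. So 8.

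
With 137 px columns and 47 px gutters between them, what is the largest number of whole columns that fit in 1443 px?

k columns need k·137 + (k−1)·47 = k·184 − 47.
k·184 − 47 ≤ 1443 → k ≤ 1490 / 184 ≈ 8.10, so k = 8.

8 columns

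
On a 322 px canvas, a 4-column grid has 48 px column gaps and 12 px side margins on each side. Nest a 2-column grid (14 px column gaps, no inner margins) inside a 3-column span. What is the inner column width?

98.75 px

Outer content = 322 − 2·12 = 298 px.
298 − 3·48 = 154; ÷4 gives c = 38.5 px.
3-column span = 3·38.5 + 2·48 = 211.5 px.
2 columns + 1 column gap: 2d + 1·14 = 211.5.
2d = 211.5 − 14 = 197.5, so d = 98.75 px.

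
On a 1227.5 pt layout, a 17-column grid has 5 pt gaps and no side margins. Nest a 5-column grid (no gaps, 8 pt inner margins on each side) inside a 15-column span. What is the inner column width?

213.3 pt

Subtracting 16 gaps of 5 leaves 1147.5 for 17 columns, so c = 67.5 pt.
15-column span = 15·67.5 + 14·5 = 1082.5 pt.
Inner content = 1082.5 − 2·8 = 1066.5 pt.
5d = 1066.5 → d = 213.3 pt.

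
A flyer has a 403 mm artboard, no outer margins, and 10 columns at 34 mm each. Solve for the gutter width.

Columns use 340 mm, leaving 63 mm across 9 gutters = 7 mm each.

7 mm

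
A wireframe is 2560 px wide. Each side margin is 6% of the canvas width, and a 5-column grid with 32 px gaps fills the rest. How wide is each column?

2560 × (1 − 2·6%) = 2560 × 88% = 2252.8 px for the columns.
5c + 4·32 = 2252.8 → 5c = 2124.8 → c = 424.96 px.

424.96 px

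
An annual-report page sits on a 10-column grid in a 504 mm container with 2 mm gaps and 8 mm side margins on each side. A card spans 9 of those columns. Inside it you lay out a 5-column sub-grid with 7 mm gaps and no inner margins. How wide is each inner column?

82.2 mm

Subtract both margins: 504 − 2·8 = 488 mm.
10 columns + 9 gaps: 10c + 9·2 = 488.
10c = 488 − 18 = 470, so c = 47 mm.
9 columns plus 8 gaps: 423 + 16 = 439 mm.
Subtracting 4 gaps of 7 leaves 411 for 5 columns, so d = 82.2 mm.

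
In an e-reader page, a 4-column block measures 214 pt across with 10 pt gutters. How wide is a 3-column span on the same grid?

158 pt

4c + 3·10 = 214 → 4c = 184 → c = 46 pt.
3 columns plus 2 gutters: 138 + 20 = 158 pt.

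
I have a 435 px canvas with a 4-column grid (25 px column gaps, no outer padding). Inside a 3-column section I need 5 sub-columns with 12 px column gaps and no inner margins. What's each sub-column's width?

Subtracting 3 column gaps of 25 leaves 360 for 4 columns, so c = 90 px.
3 columns plus 2 column gaps: 270 + 50 = 320 px.
5d + 4·12 = 320 → 5d = 272 → d = 54.4 px.

54.4 px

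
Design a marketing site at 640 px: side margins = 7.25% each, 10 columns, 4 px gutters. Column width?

Margins: 7.25% × 640 = 46.4 px each, so content = 640 − 92.8 = 547.2 px.
Subtracting 9 gutters of 4 leaves 511.2 for 10 columns, so c = 51.12 px.

51.12 px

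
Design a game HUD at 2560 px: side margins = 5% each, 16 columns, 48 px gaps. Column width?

99 px

Each margin = 5% of 2560 = 128 px; content = 2560 − 2·128 = 2304 px.
2304 − 15·48 = 1584; ÷16 gives c = 99 px.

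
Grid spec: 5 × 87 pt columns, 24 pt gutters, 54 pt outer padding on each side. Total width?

639 pt

Adding margins, columns and gutters: 108 + 435 + 96 = 639 pt.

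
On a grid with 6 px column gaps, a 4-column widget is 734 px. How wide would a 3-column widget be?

549 px

4 columns + 3 column gaps: 4c + 3·6 = 734.
4c = 734 − 18 = 716, so c = 179 px.
3-column span = 3·179 + 2·6 = 549 px.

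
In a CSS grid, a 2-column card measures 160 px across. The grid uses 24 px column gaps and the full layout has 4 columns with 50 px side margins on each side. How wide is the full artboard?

444 px

2c + 1·24 = 160 → 2c = 136 → c = 68 px.
Adding margins, columns and gutters: 100 + 272 + 72 = 444 px.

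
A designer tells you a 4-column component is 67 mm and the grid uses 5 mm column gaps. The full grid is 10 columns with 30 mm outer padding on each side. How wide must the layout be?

235 mm

4 columns + 3 column gaps: 4c + 3·5 = 67.
4c = 67 − 15 = 52, so c = 13 mm.
Adding margins, columns and gutters: 60 + 130 + 45 = 235 mm.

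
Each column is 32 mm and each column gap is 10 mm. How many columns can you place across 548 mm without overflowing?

Each extra column adds 32 + 10 = 42 mm.
(548 + 10) / 42 = 13.29, so 13 columns fit.

13 columns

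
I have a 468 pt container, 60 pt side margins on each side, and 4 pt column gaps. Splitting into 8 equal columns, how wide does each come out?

40 pt

Take off 120 pt of margins, leaving 348 pt.
Subtracting 7 column gaps of 4 leaves 320 for 8 columns, so c = 40 pt.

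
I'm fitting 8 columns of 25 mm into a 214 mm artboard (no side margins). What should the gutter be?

8·25 + 7g = 214 → 7g = 14 → g = 2 mm.

2 mm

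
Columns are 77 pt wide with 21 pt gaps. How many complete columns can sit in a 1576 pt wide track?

16 columns: 16·77 + 15·21 = 1547 pt ≤ 1576.
17 columns: 1645 pt > 1576. So 16.

16 columns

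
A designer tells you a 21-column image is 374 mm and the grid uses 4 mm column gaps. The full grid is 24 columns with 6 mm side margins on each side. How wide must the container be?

440 mm

Subtracting 20 column gaps of 4 leaves 294 for 21 columns, so c = 14 mm.
Container = 2·6 + 24·14 + 23·4 = 12 + 336 + 92 = 440 mm.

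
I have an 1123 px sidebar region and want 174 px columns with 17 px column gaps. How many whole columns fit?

k columns need k·174 + (k−1)·17 = k·191 − 17.
k·191 − 17 ≤ 1123 → k ≤ 1140 / 191 ≈ 5.97, so k = 5.

5 columns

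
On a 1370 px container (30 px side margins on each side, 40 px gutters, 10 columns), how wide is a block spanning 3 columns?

365 px

Inside the margins: 1370 − 60 = 1310 px.
10c + 9·40 = 1310 → 10c = 950 → c = 95 px.
3 columns plus 2 gutters: 285 + 80 = 365 px.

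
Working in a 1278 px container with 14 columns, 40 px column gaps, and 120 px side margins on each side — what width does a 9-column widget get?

Inside the margins: 1278 − 240 = 1038 px.
14c + 13·40 = 1038 → 14c = 518 → c = 37 px.
9-column span = 9·37 + 8·40 = 653 px.

653 px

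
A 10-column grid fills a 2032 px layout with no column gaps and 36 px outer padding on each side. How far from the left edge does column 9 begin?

Take off 72 px of margins, leaving 1960 px.
10c = 1960 → c = 196 px.
Column 9 starts at margin + 8·(column + gutter) = 36 + 8·196 = 1604 px.

1604 px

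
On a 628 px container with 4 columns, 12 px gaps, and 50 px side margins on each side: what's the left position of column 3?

Subtract both margins: 628 − 2·50 = 528 px.
4 columns + 3 gaps: 4c + 3·12 = 528.
4c = 528 − 36 = 492, so c = 123 px.
Each column+gutter stride is 135 px; 2 of them past the 50 px margin is 50 + 270 = 320 px.

320 px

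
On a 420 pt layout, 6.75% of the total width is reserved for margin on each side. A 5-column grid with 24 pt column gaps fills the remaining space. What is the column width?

Each margin = 6.75% of 420 = 28.35 pt; content = 420 − 2·28.35 = 363.3 pt.
5c + 4·24 = 363.3 → 5c = 267.3 → c = 53.46 pt.

53.46 pt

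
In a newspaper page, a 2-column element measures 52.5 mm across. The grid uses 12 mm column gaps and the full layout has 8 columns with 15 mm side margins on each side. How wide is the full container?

Subtracting 1 column gap of 12 leaves 40.5 for 2 columns, so c = 20.25 mm.
Total width: 2·15 + 8·20.25 + 7·12 = 276 mm.

276 mm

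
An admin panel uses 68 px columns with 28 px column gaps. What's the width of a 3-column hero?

Span of 3: 3·68 + 2·28 = 204 + 56 = 260 px.

260 px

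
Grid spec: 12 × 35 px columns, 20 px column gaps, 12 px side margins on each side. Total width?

Canvas = 2·12 + 12·35 + 11·20 = 24 + 420 + 220 = 664 px.

664 px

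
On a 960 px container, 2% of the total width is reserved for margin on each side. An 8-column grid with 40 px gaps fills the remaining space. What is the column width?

80.2 px

Each margin = 2% of 960 = 19.2 px; content = 960 − 2·19.2 = 921.6 px.
Subtracting 7 gaps of 40 leaves 641.6 for 8 columns, so c = 80.2 px.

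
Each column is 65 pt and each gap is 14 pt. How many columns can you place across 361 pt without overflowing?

4 columns

Each extra column adds 65 + 14 = 79 pt.
(361 + 14) / 79 = 4.75, so 4 columns fit.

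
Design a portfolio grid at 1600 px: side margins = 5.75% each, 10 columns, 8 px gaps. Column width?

1600 × (1 − 2·5.75%) = 1600 × 88.5% = 1416 px for the columns.
10 columns + 9 gaps: 10c + 9·8 = 1416.
10c = 1416 − 72 = 1344, so c = 134.4 px.

134.4 px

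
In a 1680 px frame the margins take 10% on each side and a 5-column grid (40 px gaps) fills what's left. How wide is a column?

236.8 px

Each margin = 10% of 1680 = 168 px; content = 1680 − 2·168 = 1344 px.
5c + 4·40 = 1344 → 5c = 1184 → c = 236.8 px.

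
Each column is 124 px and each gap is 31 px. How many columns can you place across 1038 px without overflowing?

6 columns

k columns need k·124 + (k−1)·31 = k·155 − 31.
k·155 − 31 ≤ 1038 → k ≤ 1069 / 155 ≈ 6.90, so k = 6.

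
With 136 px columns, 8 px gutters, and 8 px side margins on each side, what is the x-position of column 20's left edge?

Column 20 starts at margin + 19·(column + gutter) = 8 + 19·144 = 2744 px.

2744 px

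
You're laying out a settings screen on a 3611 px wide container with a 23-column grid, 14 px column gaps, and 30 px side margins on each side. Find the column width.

Take off 60 px of margins, leaving 3551 px.
Subtracting 22 column gaps of 14 leaves 3243 for 23 columns, so c = 141 px.

141 px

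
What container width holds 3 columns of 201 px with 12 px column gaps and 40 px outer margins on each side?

Container = 2·40 + 3·201 + 2·12 = 80 + 603 + 24 = 707 px.

707 px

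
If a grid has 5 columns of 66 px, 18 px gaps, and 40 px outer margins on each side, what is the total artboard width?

482 px

Artboard = 2·40 + 5·66 + 4·18 = 80 + 330 + 72 = 482 px.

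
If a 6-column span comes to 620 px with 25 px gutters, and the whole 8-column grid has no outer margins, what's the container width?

835 px

6c + 5·25 = 620 → 6c = 495 → c = 82.5 px.
Total width: 8·82.5 + 7·25 = 835 px.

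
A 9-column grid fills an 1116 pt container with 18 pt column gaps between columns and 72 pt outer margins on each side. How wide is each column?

92 pt

Take off 144 pt of margins, leaving 972 pt.
972 − 8·18 = 828; ÷9 gives c = 92 pt.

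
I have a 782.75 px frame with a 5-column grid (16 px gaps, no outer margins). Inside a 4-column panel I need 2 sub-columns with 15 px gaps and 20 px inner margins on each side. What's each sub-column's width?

284 px

Subtracting 4 gaps of 16 leaves 718.75 for 5 columns, so c = 143.75 px.
4 columns plus 3 gaps: 575 + 48 = 623 px.
Inner content = 623 − 2·20 = 583 px.
583 − 1·15 = 568; ÷2 gives d = 284 px.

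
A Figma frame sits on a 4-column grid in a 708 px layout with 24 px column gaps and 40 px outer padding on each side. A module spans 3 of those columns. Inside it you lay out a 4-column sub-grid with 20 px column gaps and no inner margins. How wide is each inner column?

101.25 px

Take off 80 px of margins, leaving 628 px.
628 − 3·24 = 556; ÷4 gives c = 139 px.
3 columns plus 2 column gaps: 417 + 48 = 465 px.
4d + 3·20 = 465 → 4d = 405 → d = 101.25 px.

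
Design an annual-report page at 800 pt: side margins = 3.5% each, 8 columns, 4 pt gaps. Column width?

Margins: 3.5% × 800 = 28 pt each, so content = 800 − 56 = 744 pt.
Subtracting 7 gaps of 4 leaves 716 for 8 columns, so c = 89.5 pt.

89.5 pt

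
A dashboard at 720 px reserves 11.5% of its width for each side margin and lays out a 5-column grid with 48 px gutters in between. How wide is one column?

72.48 px

Margins: 11.5% × 720 = 82.8 px each, so content = 720 − 165.6 = 554.4 px.
5 columns + 4 gutters: 5c + 4·48 = 554.4.
5c = 554.4 − 192 = 362.4, so c = 72.48 px.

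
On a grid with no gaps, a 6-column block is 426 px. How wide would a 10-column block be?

426 / 6 = 71 px per column.
With no gaps, 10 columns span 10·71 = 710 px.

710 px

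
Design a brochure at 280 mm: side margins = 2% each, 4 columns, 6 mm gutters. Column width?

Each margin = 2% of 280 = 5.6 mm; content = 280 − 2·5.6 = 268.8 mm.
268.8 − 3·6 = 250.8; ÷4 gives c = 62.7 mm.

62.7 mm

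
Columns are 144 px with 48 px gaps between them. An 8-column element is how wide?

Span of 8: 8·144 + 7·48 = 1152 + 336 = 1488 px.

1488 px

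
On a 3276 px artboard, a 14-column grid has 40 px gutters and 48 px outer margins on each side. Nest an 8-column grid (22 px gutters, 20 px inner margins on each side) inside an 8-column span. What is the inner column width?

200.75 px

Subtract both margins: 3276 − 2·48 = 3180 px.
14 columns + 13 gutters: 14c + 13·40 = 3180.
14c = 3180 − 520 = 2660, so c = 190 px.
Span of 8: 8·190 + 7·40 = 1520 + 280 = 1800 px.
Inner content = 1800 − 2·20 = 1760 px.
8d + 7·22 = 1760 → 8d = 1606 → d = 200.75 px.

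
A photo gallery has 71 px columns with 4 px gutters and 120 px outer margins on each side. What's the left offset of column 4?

Column 4 starts at margin + 3·(column + gutter) = 120 + 3·75 = 345 px.

345 px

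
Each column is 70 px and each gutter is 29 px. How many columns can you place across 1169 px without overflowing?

12 columns: 12·70 + 11·29 = 1159 px ≤ 1169.
13 columns: 1258 px > 1169. So 12.

12 columns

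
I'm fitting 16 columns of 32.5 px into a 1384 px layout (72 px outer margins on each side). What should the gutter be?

48 px

Subtract both margins: 1384 − 2·72 = 1240 px.
Columns use 520 px, leaving 720 px across 15 gutters = 48 px each.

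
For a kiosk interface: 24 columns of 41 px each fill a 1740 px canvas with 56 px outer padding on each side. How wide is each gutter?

Inside the margins: 1740 − 112 = 1628 px.
24 columns take 24·41 = 984 px; remaining 644 splits into 23 gutters.
g = 644 / 23 = 28 px.

28 px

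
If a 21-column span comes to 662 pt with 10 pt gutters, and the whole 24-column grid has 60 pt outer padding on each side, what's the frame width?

21 columns + 20 gutters: 21c + 20·10 = 662.
21c = 662 − 200 = 462, so c = 22 pt.
Adding margins, columns and gutters: 120 + 528 + 230 = 878 pt.

878 pt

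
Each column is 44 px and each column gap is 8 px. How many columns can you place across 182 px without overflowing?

3 columns

3 columns: 3·44 + 2·8 = 148 px ≤ 182.
4 columns: 200 px > 182. So 3.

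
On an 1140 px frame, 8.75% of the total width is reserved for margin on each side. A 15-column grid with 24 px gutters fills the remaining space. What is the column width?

40.3 px

Each margin = 8.75% of 1140 = 99.75 px; content = 1140 − 2·99.75 = 940.5 px.
15c + 14·24 = 940.5 → 15c = 604.5 → c = 40.3 px.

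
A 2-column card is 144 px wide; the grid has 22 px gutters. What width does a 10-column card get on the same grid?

808 px

2c + 1·22 = 144 → 2c = 122 → c = 61 px.
Span of 10: 10·61 + 9·22 = 610 + 198 = 808 px.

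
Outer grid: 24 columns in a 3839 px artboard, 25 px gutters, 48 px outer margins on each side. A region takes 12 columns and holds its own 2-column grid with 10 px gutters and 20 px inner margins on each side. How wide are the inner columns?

904.5 px

Take off 96 px of margins, leaving 3743 px.
24c + 23·25 = 3743 → 24c = 3168 → c = 132 px.
Span of 12: 12·132 + 11·25 = 1584 + 275 = 1859 px.
Inner content = 1859 − 2·20 = 1819 px.
2 columns + 1 gutter: 2d + 1·10 = 1819.
2d = 1819 − 10 = 1809, so d = 904.5 px.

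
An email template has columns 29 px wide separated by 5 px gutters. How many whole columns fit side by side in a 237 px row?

7 columns: 7·29 + 6·5 = 233 px ≤ 237.
8 columns: 267 px > 237. So 7.

7 columns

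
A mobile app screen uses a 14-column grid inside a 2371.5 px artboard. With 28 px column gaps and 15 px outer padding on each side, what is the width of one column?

Subtract both margins: 2371.5 − 2·15 = 2341.5 px.
14c + 13·28 = 2341.5 → 14c = 1977.5 → c = 141.25 px.

141.25 px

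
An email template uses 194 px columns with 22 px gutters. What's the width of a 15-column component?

Span of 15: 15·194 + 14·22 = 2910 + 308 = 3218 px.

3218 px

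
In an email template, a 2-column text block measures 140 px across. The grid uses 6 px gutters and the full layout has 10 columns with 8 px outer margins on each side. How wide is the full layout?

740 px

2c + 1·6 = 140 → 2c = 134 → c = 67 px.
Layout = 2·8 + 10·67 + 9·6 = 16 + 670 + 54 = 740 px.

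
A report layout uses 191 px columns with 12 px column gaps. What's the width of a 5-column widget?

1003 px

5-column span = 5·191 + 4·12 = 1003 px.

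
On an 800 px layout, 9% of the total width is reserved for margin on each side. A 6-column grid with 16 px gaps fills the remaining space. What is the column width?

96 px

Each margin = 9% of 800 = 72 px; content = 800 − 2·72 = 656 px.
656 − 5·16 = 576; ÷6 gives c = 96 px.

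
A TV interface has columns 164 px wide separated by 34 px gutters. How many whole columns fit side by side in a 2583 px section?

13 columns: 13·164 + 12·34 = 2540 px ≤ 2583.
14 columns: 2738 px > 2583. So 13.

13 columns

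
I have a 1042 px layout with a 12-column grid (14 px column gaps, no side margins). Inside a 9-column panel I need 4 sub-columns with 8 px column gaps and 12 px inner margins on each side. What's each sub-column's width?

182.5 px

1042 − 11·14 = 888; ÷12 gives c = 74 px.
9-column span = 9·74 + 8·14 = 778 px.
Inner content = 778 − 2·12 = 754 px.
Subtracting 3 column gaps of 8 leaves 730 for 4 columns, so d = 182.5 px.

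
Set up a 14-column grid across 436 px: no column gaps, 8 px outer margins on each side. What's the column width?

Subtract both margins: 436 − 2·8 = 420 px.
With no column gaps, each column is 420/14 = 30 px.

30 px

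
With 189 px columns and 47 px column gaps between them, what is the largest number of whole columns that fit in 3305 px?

14 columns: 14·189 + 13·47 = 3257 px ≤ 3305.
15 columns: 3493 px > 3305. So 14.

14 columns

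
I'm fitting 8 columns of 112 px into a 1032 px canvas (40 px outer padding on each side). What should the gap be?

8 px

Subtract both margins: 1032 − 2·40 = 952 px.
Columns use 896 px, leaving 56 px across 7 gaps = 8 px each.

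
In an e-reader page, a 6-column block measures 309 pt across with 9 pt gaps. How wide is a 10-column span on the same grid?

521 pt

6c + 5·9 = 309 → 6c = 264 → c = 44 pt.
10-column span = 10·44 + 9·9 = 521 pt.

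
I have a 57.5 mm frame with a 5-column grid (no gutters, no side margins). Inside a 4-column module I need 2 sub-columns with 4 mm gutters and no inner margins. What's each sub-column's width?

5c = 57.5 → c = 11.5 mm.
With no gutters, 4 columns span 4·11.5 = 46 mm.
2d + 1·4 = 46 → 2d = 42 → d = 21 mm.

21 mm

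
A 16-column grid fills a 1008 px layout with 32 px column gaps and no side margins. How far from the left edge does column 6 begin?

325 px

16c + 15·32 = 1008 → 16c = 528 → c = 33 px.
Before column 6: 5 columns + 5 column gaps.
Offset = 5·(33 + 32) = 5·65 = 325 px.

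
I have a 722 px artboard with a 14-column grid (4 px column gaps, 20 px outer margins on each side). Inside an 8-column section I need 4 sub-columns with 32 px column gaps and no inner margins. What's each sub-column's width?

73 px

Outer content = 722 − 2·20 = 682 px.
682 − 13·4 = 630; ÷14 gives c = 45 px.
8 columns plus 7 column gaps: 360 + 28 = 388 px.
4d + 3·32 = 388 → 4d = 292 → d = 73 px.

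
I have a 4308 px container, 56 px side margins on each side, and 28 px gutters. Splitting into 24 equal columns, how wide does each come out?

Subtract both margins: 4308 − 2·56 = 4196 px.
4196 − 23·28 = 3552; ÷24 gives c = 148 px.

148 px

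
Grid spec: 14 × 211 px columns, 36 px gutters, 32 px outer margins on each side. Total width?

3486 px

Adding margins, columns and gutters: 64 + 2954 + 468 = 3486 px.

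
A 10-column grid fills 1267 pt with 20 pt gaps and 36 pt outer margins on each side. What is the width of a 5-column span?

587.5 pt

Subtract both margins: 1267 − 2·36 = 1195 pt.
10 columns + 9 gaps: 10c + 9·20 = 1195.
10c = 1195 − 180 = 1015, so c = 101.5 pt.
5-column span = 5·101.5 + 4·20 = 587.5 pt.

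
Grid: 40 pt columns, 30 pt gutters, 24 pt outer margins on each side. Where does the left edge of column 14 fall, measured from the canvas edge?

Each column+gutter stride is 70 pt; 13 of them past the 24 pt margin is 24 + 910 = 934 pt.

934 pt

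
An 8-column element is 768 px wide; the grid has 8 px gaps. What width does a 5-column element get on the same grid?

8 columns + 7 gaps: 8c + 7·8 = 768.
8c = 768 − 56 = 712, so c = 89 px.
Span of 5: 5·89 + 4·8 = 445 + 32 = 477 px.

477 px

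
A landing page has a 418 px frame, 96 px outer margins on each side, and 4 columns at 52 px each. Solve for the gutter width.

Inside the margins: 418 − 192 = 226 px.
Columns use 208 px, leaving 18 px across 3 gutters = 6 px each.

6 px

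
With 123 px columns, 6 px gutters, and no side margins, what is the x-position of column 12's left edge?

Before column 12: 11 columns + 11 gutters.
Offset = 11·(123 + 6) = 11·129 = 1419 px.

1419 px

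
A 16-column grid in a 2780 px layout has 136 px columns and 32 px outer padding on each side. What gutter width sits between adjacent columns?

36 px

Subtract both margins: 2780 − 2·32 = 2716 px.
Columns use 2176 px, leaving 540 px across 15 gutters = 36 px each.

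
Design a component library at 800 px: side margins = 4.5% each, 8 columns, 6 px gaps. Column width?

85.75 px

Each margin = 4.5% of 800 = 36 px; content = 800 − 2·36 = 728 px.
728 − 7·6 = 686; ÷8 gives c = 85.75 px.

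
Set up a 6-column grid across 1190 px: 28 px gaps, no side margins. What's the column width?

1190 − 5·28 = 1050; ÷6 gives c = 175 px.

175 px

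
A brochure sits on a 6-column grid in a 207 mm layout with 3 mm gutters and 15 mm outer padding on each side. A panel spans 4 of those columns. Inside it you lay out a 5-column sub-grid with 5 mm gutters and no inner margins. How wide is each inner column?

19.4 mm

Take off 30 mm of margins, leaving 177 mm.
Subtracting 5 gutters of 3 leaves 162 for 6 columns, so c = 27 mm.
4 columns plus 3 gutters: 108 + 9 = 117 mm.
Subtracting 4 gutters of 5 leaves 97 for 5 columns, so d = 19.4 mm.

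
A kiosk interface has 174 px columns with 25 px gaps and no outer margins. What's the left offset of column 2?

199 px

Before column 2: 1 column + 1 gap.
Offset = 1·(174 + 25) = 1·199 = 199 px.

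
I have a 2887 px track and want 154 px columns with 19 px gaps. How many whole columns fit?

16 columns: 16·154 + 15·19 = 2749 px ≤ 2887.
17 columns: 2922 px > 2887. So 16.

16 columns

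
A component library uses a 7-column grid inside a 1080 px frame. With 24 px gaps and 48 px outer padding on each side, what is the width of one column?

Take off 96 px of margins, leaving 984 px.
984 − 6·24 = 840; ÷7 gives c = 120 px.

120 px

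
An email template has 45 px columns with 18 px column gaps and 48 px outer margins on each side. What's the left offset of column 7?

Before column 7: the margin + 6 columns + 6 column gaps.
Offset = 48 + 6·(45 + 18) = 48 + 378 = 426 px.

426 px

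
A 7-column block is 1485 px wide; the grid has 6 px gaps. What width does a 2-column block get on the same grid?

420 px

7c + 6·6 = 1485 → 7c = 1449 → c = 207 px.
2-column span = 2·207 + 1·6 = 420 px.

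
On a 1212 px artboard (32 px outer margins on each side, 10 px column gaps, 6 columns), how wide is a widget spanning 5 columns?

955 px

Take off 64 px of margins, leaving 1148 px.
Subtracting 5 column gaps of 10 leaves 1098 for 6 columns, so c = 183 px.
5 columns plus 4 column gaps: 915 + 40 = 955 px.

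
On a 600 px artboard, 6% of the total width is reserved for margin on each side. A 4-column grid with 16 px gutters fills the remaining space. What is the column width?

120 px

600 × (1 − 2·6%) = 600 × 88% = 528 px for the columns.
Subtracting 3 gutters of 16 leaves 480 for 4 columns, so c = 120 px.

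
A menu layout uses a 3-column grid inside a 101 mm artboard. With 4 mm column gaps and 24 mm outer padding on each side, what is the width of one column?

15 mm

Inside the margins: 101 − 48 = 53 mm.
53 − 2·4 = 45; ÷3 gives c = 15 mm.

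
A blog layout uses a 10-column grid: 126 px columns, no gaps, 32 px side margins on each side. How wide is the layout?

1324 px

Layout = 2·32 + 10·126 = 64 + 1260 = 1324 px.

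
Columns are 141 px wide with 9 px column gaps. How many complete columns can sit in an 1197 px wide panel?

8 columns

Each extra column adds 141 + 9 = 150 px.
(1197 + 9) / 150 = 8.04, so 8 columns fit.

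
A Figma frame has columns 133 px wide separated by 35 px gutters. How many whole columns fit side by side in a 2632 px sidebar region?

15 columns

15 columns: 15·133 + 14·35 = 2485 px ≤ 2632.
16 columns: 2653 px > 2632. So 15.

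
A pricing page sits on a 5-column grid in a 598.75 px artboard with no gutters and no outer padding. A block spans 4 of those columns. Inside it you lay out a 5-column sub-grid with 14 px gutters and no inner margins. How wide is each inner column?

5c = 598.75 → c = 119.75 px.
With no gutters, 4 columns span 4·119.75 = 479 px.
479 − 4·14 = 423; ÷5 gives d = 84.6 px.

84.6 px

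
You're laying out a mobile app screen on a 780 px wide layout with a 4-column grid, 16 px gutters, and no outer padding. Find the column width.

4c + 3·16 = 780 → 4c = 732 → c = 183 px.

183 px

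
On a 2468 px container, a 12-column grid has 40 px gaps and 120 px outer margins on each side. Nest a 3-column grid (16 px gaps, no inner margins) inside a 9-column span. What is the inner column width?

Inside the margins: 2468 − 240 = 2228 px.
2228 − 11·40 = 1788; ÷12 gives c = 149 px.
Span of 9: 9·149 + 8·40 = 1341 + 320 = 1661 px.
3d + 2·16 = 1661 → 3d = 1629 → d = 543 px.

543 px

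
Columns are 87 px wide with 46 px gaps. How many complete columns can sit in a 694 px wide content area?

Each extra column adds 87 + 46 = 133 px.
(694 + 46) / 133 = 5.56, so 5 columns fit.

5 columns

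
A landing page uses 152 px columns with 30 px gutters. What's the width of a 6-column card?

6-column span = 6·152 + 5·30 = 1062 px.

1062 px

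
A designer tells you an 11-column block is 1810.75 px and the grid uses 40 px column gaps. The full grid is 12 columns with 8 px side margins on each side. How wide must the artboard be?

1810.75 − 10·40 = 1410.75; ÷11 gives c = 128.25 px.
Total width: 2·8 + 12·128.25 + 11·40 = 1995 px.

1995 px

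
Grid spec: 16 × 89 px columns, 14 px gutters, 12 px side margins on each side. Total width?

1658 px

Total width: 2·12 + 16·89 + 15·14 = 1658 px.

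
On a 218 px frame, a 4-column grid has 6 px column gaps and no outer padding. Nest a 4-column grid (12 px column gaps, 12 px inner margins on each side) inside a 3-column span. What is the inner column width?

25.5 px

218 − 3·6 = 200; ÷4 gives c = 50 px.
3-column span = 3·50 + 2·6 = 162 px.
Inner content = 162 − 2·12 = 138 px.
Subtracting 3 column gaps of 12 leaves 102 for 4 columns, so d = 25.5 px.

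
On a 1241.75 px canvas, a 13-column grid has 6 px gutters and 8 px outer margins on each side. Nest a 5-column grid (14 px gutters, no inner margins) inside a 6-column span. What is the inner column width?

Inside the margins: 1241.75 − 16 = 1225.75 px.
13c + 12·6 = 1225.75 → 13c = 1153.75 → c = 88.75 px.
6-column span = 6·88.75 + 5·6 = 562.5 px.
562.5 − 4·14 = 506.5; ÷5 gives d = 101.3 px.

101.3 px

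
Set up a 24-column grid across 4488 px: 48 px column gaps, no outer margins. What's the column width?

4488 − 23·48 = 3384; ÷24 gives c = 141 px.

141 px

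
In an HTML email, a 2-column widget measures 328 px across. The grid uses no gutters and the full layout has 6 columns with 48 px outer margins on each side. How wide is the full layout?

1080 px

328 / 2 = 164 px per column.
Summing: 96 + 984 = 1080 px.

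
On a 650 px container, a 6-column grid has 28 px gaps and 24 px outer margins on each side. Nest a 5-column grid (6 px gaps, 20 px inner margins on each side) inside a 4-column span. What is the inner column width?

Take off 48 px of margins, leaving 602 px.
602 − 5·28 = 462; ÷6 gives c = 77 px.
4 columns plus 3 gaps: 308 + 84 = 392 px.
Inner content = 392 − 2·20 = 352 px.
352 − 4·6 = 328; ÷5 gives d = 65.6 px.

65.6 px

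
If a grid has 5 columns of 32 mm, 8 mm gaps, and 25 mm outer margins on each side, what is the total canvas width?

242 mm

Canvas = 2·25 + 5·32 + 4·8 = 50 + 160 + 32 = 242 mm.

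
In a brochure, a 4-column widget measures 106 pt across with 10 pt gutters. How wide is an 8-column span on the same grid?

222 pt

4 columns + 3 gutters: 4c + 3·10 = 106.
4c = 106 − 30 = 76, so c = 19 pt.
Span of 8: 8·19 + 7·10 = 152 + 70 = 222 pt.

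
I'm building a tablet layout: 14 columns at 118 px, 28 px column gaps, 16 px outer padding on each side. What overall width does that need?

Frame = 2·16 + 14·118 + 13·28 = 32 + 1652 + 364 = 2048 px.

2048 px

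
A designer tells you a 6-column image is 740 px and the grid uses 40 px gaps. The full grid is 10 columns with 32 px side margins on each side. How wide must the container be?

740 − 5·40 = 540; ÷6 gives c = 90 px.
Total width: 2·32 + 10·90 + 9·40 = 1324 px.

1324 px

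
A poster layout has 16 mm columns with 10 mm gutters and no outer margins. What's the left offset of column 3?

52 mm

Each column+gutter stride is 26 mm; with no margin, 2 of them is 52 mm.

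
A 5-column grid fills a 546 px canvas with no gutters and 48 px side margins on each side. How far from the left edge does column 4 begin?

Take off 96 px of margins, leaving 450 px.
450 / 5 = 90 px per column.
Column 4 starts at margin + 3·(column + gutter) = 48 + 3·90 = 318 px.

318 px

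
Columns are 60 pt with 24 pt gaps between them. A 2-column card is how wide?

2-column span = 2·60 + 1·24 = 144 pt.

144 pt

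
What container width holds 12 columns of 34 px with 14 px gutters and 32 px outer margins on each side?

Adding margins, columns and gutters: 64 + 408 + 154 = 626 px.

626 px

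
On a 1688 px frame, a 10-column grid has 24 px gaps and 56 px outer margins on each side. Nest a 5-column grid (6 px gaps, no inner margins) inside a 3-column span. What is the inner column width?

Take off 112 px of margins, leaving 1576 px.
10 columns + 9 gaps: 10c + 9·24 = 1576.
10c = 1576 − 216 = 1360, so c = 136 px.
Span of 3: 3·136 + 2·24 = 408 + 48 = 456 px.
5 columns + 4 gaps: 5d + 4·6 = 456.
5d = 456 − 24 = 432, so d = 86.4 px.

86.4 px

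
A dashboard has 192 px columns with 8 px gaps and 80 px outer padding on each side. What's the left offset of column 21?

Each column+gutter stride is 200 px; 20 of them past the 80 px margin is 80 + 4000 = 4080 px.

4080 px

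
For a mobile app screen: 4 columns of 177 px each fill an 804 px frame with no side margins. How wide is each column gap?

32 px

4 columns take 4·177 = 708 px; remaining 96 splits into 3 column gaps.
g = 96 / 3 = 32 px.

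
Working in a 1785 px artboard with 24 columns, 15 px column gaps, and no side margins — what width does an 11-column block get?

810 px

24c + 23·15 = 1785 → 24c = 1440 → c = 60 px.
11-column span = 11·60 + 10·15 = 810 px.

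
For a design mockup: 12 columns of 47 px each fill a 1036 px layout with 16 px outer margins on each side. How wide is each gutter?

40 px

Content width = 1036 − 2·16 = 1004 px.
12·47 + 11g = 1004 → 11g = 440 → g = 40 px.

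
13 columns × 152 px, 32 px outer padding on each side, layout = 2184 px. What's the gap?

Subtract both margins: 2184 − 2·32 = 2120 px.
13 columns take 13·152 = 1976 px; remaining 144 splits into 12 gaps.
g = 144 / 12 = 12 px.

12 px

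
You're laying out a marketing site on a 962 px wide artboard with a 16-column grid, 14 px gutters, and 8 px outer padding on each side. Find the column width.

Subtract both margins: 962 − 2·8 = 946 px.
16 columns + 15 gutters: 16c + 15·14 = 946.
16c = 946 − 210 = 736, so c = 46 px.

46 px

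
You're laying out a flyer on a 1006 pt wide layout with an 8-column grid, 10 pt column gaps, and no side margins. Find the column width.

1006 − 7·10 = 936; ÷8 gives c = 117 pt.

117 pt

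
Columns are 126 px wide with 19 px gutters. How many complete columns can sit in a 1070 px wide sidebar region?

7 columns

Each extra column adds 126 + 19 = 145 px.
(1070 + 19) / 145 = 7.51, so 7 columns fit.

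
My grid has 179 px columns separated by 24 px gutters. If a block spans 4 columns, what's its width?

Span of 4: 4·179 + 3·24 = 716 + 72 = 788 px.

788 px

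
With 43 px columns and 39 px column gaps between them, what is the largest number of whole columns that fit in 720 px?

9 columns: 9·43 + 8·39 = 699 px ≤ 720.
10 columns: 781 px > 720. So 9.

9 columns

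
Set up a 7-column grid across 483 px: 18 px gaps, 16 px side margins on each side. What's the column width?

Take off 32 px of margins, leaving 451 px.
7c + 6·18 = 451 → 7c = 343 → c = 49 px.

49 px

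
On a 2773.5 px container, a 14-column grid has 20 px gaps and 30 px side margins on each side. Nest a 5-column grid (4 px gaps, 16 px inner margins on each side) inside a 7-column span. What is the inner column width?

Take off 60 px of margins, leaving 2713.5 px.
14c + 13·20 = 2713.5 → 14c = 2453.5 → c = 175.25 px.
Span of 7: 7·175.25 + 6·20 = 1226.75 + 120 = 1346.75 px.
Inner content = 1346.75 − 2·16 = 1314.75 px.
1314.75 − 4·4 = 1298.75; ÷5 gives d = 259.75 px.

259.75 px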